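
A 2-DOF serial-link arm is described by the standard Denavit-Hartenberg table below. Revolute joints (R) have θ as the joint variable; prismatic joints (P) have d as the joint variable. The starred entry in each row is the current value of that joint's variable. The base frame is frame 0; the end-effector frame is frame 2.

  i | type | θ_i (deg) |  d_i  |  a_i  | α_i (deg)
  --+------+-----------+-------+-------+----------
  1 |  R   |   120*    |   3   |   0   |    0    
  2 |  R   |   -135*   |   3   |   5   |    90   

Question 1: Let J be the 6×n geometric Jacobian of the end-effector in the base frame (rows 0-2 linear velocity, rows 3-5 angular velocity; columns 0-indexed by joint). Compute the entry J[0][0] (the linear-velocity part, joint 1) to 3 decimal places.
1.294

axis z_0 = ẑ; lever o_n−o_0 = (4.8296,-1.2941,6.0000)
cross product → J_v[:, 0] = (1.2941,4.8296,-0.0000)
J_ω[:, 0] = z_0
entry J[0][0] = 1.2941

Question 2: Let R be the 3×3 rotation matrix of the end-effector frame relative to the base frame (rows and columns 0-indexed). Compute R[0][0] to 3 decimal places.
0.966

End-effector x-axis (col 0 of R) = (0.9659,-0.2588,0.0000)
R[0][0] = 0.9659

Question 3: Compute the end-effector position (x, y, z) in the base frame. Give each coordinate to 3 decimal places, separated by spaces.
4.830 -1.294 6.000

after link 1: o_1 = (0.0000, 0.0000, 3.0000)
after link 2: o_2 = (4.8296, -1.2941, 6.0000)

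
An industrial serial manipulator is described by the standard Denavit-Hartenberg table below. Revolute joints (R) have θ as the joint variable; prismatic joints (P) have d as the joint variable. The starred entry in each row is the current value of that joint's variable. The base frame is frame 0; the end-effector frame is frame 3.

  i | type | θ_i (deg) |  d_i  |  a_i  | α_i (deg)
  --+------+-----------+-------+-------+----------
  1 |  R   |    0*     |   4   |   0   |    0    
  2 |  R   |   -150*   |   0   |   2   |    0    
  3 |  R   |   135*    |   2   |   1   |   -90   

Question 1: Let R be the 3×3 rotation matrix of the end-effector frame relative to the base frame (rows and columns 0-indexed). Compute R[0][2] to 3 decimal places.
0.259

End-effector z-axis (col 2 of R) = (0.2588,0.9659,0.0000)
R[0][2] = 0.2588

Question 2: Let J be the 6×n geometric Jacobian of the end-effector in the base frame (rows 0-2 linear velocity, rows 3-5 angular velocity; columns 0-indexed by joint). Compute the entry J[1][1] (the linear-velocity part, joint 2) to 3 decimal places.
axis z_1 = (0.0000,0.0000,1.0000); lever o_n−o_1 = (-0.7661,-1.2588,2.0000)
cross product → J_v[:, 1] = (1.2588,-0.7661,0.0000)
J_ω[:, 1] = z_1
entry J[1][1] = -0.7661

-0.766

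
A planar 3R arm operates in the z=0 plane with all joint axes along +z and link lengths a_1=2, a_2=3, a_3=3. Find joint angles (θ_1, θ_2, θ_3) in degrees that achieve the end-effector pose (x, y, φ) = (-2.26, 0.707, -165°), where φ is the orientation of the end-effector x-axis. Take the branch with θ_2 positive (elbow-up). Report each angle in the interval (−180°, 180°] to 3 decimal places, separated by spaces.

wrist centre = target − a_3·(cos φ, sin φ) = (0.6378, 1.4835)
cos θ_2 = (2.6074−2²−3²)/(2·2·3) = -0.8660; θ_2 = 150.0028° (elbow-up)
β = atan2(1.4835,0.6378) = 66.7359°; ψ = atan2(1.4999,-0.5981) = 111.7421°
θ_1 = β − ψ = -45.0062°
θ_3 = φ − θ_1 − θ_2 = 90.0035° (wrapped to (-180°,180°])

-45.006 150.003 90.003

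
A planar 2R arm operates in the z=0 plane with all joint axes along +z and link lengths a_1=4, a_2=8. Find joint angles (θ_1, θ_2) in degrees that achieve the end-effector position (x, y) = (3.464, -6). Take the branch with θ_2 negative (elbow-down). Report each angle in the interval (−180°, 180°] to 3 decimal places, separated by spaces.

30.000 -120.001

cos θ_2 = (47.9993−4²−8²)/(2·4·8) = -0.5000; θ_2 = -120.0007° (elbow-down)
β = atan2(-6.0000,3.4640) = -60.0007°; ψ = atan2(-6.9282,-0.0001) = -90.0007°
θ_1 = β − ψ = 30.0000°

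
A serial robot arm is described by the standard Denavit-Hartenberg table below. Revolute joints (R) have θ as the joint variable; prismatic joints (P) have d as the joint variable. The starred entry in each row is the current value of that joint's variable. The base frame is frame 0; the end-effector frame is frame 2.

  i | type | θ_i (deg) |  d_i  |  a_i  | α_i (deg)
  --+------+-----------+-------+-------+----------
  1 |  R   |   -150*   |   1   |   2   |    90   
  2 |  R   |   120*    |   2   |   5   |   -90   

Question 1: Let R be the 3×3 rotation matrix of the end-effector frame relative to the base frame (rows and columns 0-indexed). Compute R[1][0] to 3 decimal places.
End-effector x-axis (col 0 of R) = (0.4330,0.2500,0.8660)
R[1][0] = 0.2500

0.250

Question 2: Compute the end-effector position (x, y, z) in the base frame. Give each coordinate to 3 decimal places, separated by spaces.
after link 1: o_1 = (-1.7321, -1.0000, 1.0000)
after link 2: o_2 = (-0.5670, 1.9821, 5.3301)

-0.567 1.982 5.330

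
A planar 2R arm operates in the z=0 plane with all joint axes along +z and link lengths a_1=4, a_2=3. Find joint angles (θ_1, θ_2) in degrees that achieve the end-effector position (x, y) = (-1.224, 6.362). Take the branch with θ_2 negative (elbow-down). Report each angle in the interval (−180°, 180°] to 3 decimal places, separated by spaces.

cos θ_2 = (41.9732−4²−3²)/(2·4·3) = 0.7072; θ_2 = -44.9910° (elbow-down)
β = atan2(6.3620,-1.2240) = 100.8902°; ψ = atan2(-2.1210,6.1217) = -19.1098°
θ_1 = β − ψ = 120.0000°

120.000 -44.991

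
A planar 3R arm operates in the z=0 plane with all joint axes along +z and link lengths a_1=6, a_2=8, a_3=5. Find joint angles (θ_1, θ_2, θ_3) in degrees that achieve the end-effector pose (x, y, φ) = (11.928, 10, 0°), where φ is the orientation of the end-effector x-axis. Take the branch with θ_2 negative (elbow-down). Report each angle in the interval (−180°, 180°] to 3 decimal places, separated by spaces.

wrist centre = target − a_3·(cos φ, sin φ) = (6.9280, 10.0000)
cos θ_2 = (147.9972−6²−8²)/(2·6·8) = 0.5000; θ_2 = -60.0019° (elbow-down)
β = atan2(10.0000,6.9280) = 55.2858°; ψ = atan2(-6.9283,9.9998) = -34.7162°
θ_1 = β − ψ = 90.0019°
θ_3 = φ − θ_1 − θ_2 = -30.0000° (wrapped to (-180°,180°])

90.002 -60.002 -30.000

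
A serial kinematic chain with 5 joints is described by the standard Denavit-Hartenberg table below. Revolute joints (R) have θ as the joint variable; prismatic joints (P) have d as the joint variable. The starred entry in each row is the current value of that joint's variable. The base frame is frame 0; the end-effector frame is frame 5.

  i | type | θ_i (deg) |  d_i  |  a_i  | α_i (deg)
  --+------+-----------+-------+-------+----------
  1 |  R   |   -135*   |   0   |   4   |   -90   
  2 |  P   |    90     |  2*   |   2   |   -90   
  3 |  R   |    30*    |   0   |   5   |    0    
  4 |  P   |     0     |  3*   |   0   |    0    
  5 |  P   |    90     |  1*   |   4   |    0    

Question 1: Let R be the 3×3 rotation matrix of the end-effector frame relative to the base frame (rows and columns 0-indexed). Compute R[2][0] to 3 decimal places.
0.500

End-effector x-axis (col 0 of R) = (-0.6124,0.6124,0.5000)
R[2][0] = 0.5000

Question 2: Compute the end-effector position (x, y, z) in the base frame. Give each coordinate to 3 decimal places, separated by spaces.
after link 1: o_1 = (-2.8284, -2.8284, 0.0000)
after link 2: o_2 = (-1.4142, -4.2426, -2.0000)
after link 3: o_3 = (-3.1820, -2.4749, -6.3301)
after link 4: o_4 = (-1.0607, -0.3536, -6.3301)
after link 5: o_5 = (-2.8030, 2.8030, -4.3301)

-2.803 2.803 -4.330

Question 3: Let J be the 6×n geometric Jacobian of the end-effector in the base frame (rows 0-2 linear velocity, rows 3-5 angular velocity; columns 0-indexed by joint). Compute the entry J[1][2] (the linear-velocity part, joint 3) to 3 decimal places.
1.648

axis z_2 = (0.7071,0.7071,-0.0000); lever o_n−o_2 = (-1.3888,7.0457,-2.3301)
cross product → J_v[:, 2] = (-1.6476,1.6476,5.9641)
J_ω[:, 2] = z_2
entry J[1][2] = 1.6476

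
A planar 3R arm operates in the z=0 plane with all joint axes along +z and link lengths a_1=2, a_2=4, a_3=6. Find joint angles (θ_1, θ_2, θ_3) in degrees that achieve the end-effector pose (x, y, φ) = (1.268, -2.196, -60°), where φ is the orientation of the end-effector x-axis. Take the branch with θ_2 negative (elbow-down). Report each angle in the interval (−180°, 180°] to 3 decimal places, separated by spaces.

-150.005 -119.997 -149.998

wrist centre = target − a_3·(cos φ, sin φ) = (-1.7320, 3.0002)
cos θ_2 = (12.0007−2²−4²)/(2·2·4) = -0.5000; θ_2 = -119.9969° (elbow-down)
β = atan2(3.0002,-1.7320) = 119.9980°; ψ = atan2(-3.4642,0.0002) = -89.9969°
θ_1 = β − ψ = 209.9950°
θ_3 = φ − θ_1 − θ_2 = -149.9980° (wrapped to (-180°,180°])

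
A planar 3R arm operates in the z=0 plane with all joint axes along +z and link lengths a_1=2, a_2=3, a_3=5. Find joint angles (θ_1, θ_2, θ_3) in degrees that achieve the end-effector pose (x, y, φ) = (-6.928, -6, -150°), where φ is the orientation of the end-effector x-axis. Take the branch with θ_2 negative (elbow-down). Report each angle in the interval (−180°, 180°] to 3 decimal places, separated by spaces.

wrist centre = target − a_3·(cos φ, sin φ) = (-2.5979, -3.5000)
cos θ_2 = (18.9989−2²−3²)/(2·2·3) = 0.4999; θ_2 = -60.0058° (elbow-down)
β = atan2(-3.5000,-2.5979) = -126.5846°; ψ = atan2(-2.5982,3.4997) = -36.5905°
θ_1 = β − ψ = -89.9942°
θ_3 = φ − θ_1 − θ_2 = -0.0000° (wrapped to (-180°,180°])

-89.994 -60.006 -0.000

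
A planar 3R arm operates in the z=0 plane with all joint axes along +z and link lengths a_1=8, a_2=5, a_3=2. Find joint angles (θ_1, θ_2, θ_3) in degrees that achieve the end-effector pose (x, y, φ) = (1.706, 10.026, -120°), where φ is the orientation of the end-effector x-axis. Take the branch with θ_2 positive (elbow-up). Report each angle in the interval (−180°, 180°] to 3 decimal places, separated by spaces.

wrist centre = target − a_3·(cos φ, sin φ) = (2.7060, 11.7581)
cos θ_2 = (145.5742−8²−5²)/(2·8·5) = 0.7072; θ_2 = 44.9943° (elbow-up)
β = atan2(11.7581,2.7060) = 77.0396°; ψ = atan2(3.5352,11.5359) = 17.0377°
θ_1 = β − ψ = 60.0019°
θ_3 = φ − θ_1 − θ_2 = 135.0038° (wrapped to (-180°,180°])

60.002 44.994 135.004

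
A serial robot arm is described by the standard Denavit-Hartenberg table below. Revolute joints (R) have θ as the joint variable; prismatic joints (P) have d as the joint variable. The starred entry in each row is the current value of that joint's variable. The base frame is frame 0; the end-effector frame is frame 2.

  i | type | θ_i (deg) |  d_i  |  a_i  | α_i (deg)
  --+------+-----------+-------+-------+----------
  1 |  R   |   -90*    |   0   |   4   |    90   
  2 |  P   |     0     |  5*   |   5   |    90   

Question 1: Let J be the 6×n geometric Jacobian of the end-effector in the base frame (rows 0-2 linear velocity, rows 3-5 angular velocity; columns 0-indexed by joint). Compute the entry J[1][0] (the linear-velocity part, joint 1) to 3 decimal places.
-5.000

axis z_0 = ẑ; lever o_n−o_0 = (-5.0000,-9.0000,0.0000)
cross product → J_v[:, 0] = (9.0000,-5.0000,0.0000)
J_ω[:, 0] = z_0
entry J[1][0] = -5.0000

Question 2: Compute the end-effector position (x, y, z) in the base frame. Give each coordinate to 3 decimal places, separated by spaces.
-5.000 -9.000 0.000

after link 1: o_1 = (0.0000, -4.0000, 0.0000)
after link 2: o_2 = (-5.0000, -9.0000, 0.0000)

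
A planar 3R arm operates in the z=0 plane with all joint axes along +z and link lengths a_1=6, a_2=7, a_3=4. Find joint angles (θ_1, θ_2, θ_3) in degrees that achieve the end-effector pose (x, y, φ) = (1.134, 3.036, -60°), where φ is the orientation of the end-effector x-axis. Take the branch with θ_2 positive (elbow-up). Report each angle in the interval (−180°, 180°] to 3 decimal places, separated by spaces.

wrist centre = target − a_3·(cos φ, sin φ) = (-0.8660, 6.5001)
cos θ_2 = (43.0013−6²−7²)/(2·6·7) = -0.5000; θ_2 = 119.9990° (elbow-up)
β = atan2(6.5001,-0.8660) = 97.5888°; ψ = atan2(6.0622,2.5001) = 67.5884°
θ_1 = β − ψ = 30.0003°
θ_3 = φ − θ_1 − θ_2 = 150.0007° (wrapped to (-180°,180°])

30.000 119.999 150.001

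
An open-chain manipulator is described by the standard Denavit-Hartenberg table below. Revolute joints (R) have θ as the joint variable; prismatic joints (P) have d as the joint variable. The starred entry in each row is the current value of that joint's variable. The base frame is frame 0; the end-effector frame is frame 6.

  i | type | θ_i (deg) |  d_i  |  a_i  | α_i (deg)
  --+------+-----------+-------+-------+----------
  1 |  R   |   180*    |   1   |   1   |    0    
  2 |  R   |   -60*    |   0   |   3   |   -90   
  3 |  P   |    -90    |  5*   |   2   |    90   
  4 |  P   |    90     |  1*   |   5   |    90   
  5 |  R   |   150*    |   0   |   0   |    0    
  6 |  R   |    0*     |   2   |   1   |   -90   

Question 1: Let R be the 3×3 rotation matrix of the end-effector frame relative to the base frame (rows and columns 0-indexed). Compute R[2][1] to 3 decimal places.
End-effector y-axis (col 1 of R) = (-0.0000,0.0000,-1.0000)
R[2][1] = -1.0000

-1.000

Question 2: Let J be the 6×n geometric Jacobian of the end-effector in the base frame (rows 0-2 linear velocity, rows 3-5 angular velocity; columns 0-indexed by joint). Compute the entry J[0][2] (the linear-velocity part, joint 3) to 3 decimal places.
-0.866

prismatic axis z_2 = (-0.8660,-0.5000,0.0000)
J_v[:, 2] = z_2; J_ω[:, 2] = (0,0,0)
entry J[0][2] = -0.8660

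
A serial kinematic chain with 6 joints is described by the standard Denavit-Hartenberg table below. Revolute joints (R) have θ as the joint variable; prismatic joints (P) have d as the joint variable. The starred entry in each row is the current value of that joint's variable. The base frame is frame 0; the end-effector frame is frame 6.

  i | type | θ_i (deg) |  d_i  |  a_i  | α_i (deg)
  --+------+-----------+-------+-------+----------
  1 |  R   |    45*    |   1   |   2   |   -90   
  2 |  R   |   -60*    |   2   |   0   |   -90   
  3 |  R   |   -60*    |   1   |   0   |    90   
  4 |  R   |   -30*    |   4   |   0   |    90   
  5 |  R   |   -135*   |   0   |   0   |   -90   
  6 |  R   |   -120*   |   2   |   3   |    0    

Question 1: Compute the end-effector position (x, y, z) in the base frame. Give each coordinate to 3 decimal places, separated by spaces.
-4.297 2.144 -0.126

after link 1: o_1 = (1.4142, 1.4142, 1.0000)
after link 2: o_2 = (0.0000, 2.8284, 1.0000)
after link 3: o_3 = (0.6124, 3.4408, 0.5000)
after link 4: o_4 = (-2.0266, 3.6303, -2.5000)
after link 5: o_5 = (-2.0266, 3.6303, -2.5000)
after link 6: o_6 = (-4.2967, 2.1442, -0.1255)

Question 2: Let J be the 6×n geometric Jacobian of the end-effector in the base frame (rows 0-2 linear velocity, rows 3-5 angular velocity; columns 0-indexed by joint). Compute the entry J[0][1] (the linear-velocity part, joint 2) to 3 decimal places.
axis z_1 = (-0.7071,0.7071,0.0000); lever o_n−o_1 = (-5.7109,0.7299,-1.1255)
cross product → J_v[:, 1] = (-0.7959,-0.7959,3.5221)
J_ω[:, 1] = z_1
entry J[0][1] = -0.7959

-0.796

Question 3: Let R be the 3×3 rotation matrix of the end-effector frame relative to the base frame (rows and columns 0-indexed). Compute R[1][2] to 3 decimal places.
0.233

End-effector z-axis (col 2 of R) = (-0.0167,0.2333,0.9723)
R[1][2] = 0.2333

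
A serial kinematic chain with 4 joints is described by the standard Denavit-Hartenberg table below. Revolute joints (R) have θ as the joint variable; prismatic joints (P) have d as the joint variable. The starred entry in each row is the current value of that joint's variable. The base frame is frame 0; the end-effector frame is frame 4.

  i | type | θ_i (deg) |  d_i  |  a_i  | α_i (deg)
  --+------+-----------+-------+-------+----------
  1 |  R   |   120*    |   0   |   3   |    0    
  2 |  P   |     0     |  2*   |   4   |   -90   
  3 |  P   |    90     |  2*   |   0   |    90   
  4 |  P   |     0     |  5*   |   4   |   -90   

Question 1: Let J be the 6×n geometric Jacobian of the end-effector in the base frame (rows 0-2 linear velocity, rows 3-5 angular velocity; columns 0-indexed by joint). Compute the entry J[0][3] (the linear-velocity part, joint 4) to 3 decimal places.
prismatic axis z_3 = (-0.5000,0.8660,0.0000)
J_v[:, 3] = z_3; J_ω[:, 3] = (0,0,0)
entry J[0][3] = -0.5000

-0.500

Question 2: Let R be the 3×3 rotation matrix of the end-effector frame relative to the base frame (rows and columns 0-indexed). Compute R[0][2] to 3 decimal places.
-0.866

End-effector z-axis (col 2 of R) = (-0.8660,-0.5000,0.0000)
R[0][2] = -0.8660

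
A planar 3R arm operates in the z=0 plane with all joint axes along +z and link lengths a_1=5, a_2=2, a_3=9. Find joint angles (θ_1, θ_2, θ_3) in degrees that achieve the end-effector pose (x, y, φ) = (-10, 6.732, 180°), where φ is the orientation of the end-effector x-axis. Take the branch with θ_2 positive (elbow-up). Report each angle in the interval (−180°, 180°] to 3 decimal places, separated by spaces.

89.999 30.004 59.997

wrist centre = target − a_3·(cos φ, sin φ) = (-1.0000, 6.7320)
cos θ_2 = (46.3198−5²−2²)/(2·5·2) = 0.8660; θ_2 = 30.0039° (elbow-up)
β = atan2(6.7320,-1.0000) = 98.4492°; ψ = atan2(1.0001,6.7320) = 8.4502°
θ_1 = β − ψ = 89.9990°
θ_3 = φ − θ_1 − θ_2 = 59.9971° (wrapped to (-180°,180°])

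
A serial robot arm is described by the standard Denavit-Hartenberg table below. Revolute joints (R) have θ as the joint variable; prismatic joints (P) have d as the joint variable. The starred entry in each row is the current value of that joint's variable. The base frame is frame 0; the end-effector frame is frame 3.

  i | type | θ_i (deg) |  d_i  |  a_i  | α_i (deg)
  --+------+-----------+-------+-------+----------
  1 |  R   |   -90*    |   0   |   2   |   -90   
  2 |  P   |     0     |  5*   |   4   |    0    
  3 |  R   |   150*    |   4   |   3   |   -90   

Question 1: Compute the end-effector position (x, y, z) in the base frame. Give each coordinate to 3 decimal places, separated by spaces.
9.000 -3.402 -1.500

after link 1: o_1 = (0.0000, -2.0000, 0.0000)
after link 2: o_2 = (5.0000, -6.0000, 0.0000)
after link 3: o_3 = (9.0000, -3.4019, -1.5000)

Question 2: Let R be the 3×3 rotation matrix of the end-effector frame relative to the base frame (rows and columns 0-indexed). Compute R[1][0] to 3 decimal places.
0.866

End-effector x-axis (col 0 of R) = (-0.0000,0.8660,-0.5000)
R[1][0] = 0.8660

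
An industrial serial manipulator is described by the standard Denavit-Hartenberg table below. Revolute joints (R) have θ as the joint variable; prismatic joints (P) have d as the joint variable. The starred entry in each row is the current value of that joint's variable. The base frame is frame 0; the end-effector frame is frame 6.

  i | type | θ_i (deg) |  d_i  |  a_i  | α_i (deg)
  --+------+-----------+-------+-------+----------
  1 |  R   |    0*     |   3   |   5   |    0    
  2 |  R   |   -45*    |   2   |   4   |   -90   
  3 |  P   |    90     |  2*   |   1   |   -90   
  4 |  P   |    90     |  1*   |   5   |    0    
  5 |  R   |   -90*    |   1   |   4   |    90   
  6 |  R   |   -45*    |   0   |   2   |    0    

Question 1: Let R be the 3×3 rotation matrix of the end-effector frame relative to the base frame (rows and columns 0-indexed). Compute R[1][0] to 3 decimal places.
-0.500

End-effector x-axis (col 0 of R) = (0.5000,-0.5000,-0.7071)
R[1][0] = -0.5000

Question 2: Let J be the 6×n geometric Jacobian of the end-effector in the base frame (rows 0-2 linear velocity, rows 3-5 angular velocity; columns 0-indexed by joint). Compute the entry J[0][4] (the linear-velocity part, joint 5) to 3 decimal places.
axis z_4 = (-0.7071,0.7071,-0.0000); lever o_n−o_4 = (0.2929,-0.2929,-5.4142)
cross product → J_v[:, 4] = (-3.8284,-3.8284,-0.0000)
J_ω[:, 4] = z_4
entry J[0][4] = -3.8284

-3.828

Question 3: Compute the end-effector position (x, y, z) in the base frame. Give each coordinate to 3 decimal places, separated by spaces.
after link 1: o_1 = (5.0000, 0.0000, 3.0000)
after link 2: o_2 = (7.8284, -2.8284, 5.0000)
after link 3: o_3 = (9.2426, -1.4142, 4.0000)
after link 4: o_4 = (5.0000, -4.2426, 4.0000)
after link 5: o_5 = (4.2929, -3.5355, -0.0000)
after link 6: o_6 = (5.2929, -4.5355, -1.4142)

5.293 -4.536 -1.414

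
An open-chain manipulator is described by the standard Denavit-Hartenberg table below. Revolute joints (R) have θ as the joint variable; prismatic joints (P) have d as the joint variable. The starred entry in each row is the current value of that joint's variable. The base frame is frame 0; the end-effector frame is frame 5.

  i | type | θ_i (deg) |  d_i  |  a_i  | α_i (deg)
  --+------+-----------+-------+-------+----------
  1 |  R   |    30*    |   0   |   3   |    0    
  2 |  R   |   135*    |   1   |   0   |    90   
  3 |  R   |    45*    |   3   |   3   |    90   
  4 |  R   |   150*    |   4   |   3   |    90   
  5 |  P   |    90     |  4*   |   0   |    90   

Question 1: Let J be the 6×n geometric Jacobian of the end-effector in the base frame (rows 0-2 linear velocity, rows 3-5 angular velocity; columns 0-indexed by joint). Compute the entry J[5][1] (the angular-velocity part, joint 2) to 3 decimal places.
axis z_1 = (0.0000,0.0000,1.0000); lever o_n−o_1 = (-2.3113,8.8644,-0.1300)
cross product → J_v[:, 1] = (-8.8644,-2.3113,0.0000)
J_ω[:, 1] = z_1
entry J[5][1] = 1.0000

1.000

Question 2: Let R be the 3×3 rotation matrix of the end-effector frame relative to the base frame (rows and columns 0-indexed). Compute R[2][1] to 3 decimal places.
End-effector y-axis (col 1 of R) = (-0.1174,0.9280,0.3536)
R[2][1] = 0.3536

0.354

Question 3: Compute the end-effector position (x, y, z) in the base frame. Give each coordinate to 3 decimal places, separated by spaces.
0.287 10.364 -0.130

after link 1: o_1 = (2.5981, 1.5000, 0.0000)
after link 2: o_2 = (2.5981, 1.5000, 1.0000)
after link 3: o_3 = (1.3255, 4.9468, 3.1213)
after link 4: o_4 = (0.7562, 6.6523, -1.5442)
after link 5: o_5 = (0.2867, 10.3644, -0.1300)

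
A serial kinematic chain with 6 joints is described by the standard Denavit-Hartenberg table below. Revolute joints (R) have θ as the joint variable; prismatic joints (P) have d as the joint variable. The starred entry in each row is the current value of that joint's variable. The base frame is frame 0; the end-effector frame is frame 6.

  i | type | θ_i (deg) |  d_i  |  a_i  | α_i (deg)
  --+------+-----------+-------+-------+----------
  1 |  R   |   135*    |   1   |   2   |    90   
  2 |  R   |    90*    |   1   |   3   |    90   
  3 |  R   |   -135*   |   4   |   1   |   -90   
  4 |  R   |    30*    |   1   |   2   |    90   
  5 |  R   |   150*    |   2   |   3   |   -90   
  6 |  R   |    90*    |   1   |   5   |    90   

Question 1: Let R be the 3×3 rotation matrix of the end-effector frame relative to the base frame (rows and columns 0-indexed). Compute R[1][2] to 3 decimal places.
0.431

End-effector z-axis (col 2 of R) = (-0.1812,0.4312,0.8839)
R[1][2] = 0.4312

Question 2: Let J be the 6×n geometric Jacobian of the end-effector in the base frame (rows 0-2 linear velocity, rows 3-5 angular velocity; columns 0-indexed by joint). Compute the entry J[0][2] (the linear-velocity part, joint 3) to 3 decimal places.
axis z_2 = (-0.7071,0.7071,-0.0000); lever o_n−o_2 = (-1.4710,1.2880,2.1814)
cross product → J_v[:, 2] = (1.5425,1.5425,0.1294)
J_ω[:, 2] = z_2
entry J[0][2] = 1.5425

1.542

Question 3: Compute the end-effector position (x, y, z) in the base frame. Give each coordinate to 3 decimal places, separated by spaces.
-2.178 3.409 6.181

after link 1: o_1 = (-1.4142, 1.4142, 1.0000)
after link 2: o_2 = (-0.7071, 2.1213, 4.0000)
after link 3: o_3 = (-4.0355, 4.4497, 3.2929)
after link 4: o_4 = (-4.6945, 2.3766, 2.7753)
after link 5: o_5 = (-6.9628, 4.3949, 4.7198)
after link 6: o_6 = (-2.1782, 3.4094, 6.1814)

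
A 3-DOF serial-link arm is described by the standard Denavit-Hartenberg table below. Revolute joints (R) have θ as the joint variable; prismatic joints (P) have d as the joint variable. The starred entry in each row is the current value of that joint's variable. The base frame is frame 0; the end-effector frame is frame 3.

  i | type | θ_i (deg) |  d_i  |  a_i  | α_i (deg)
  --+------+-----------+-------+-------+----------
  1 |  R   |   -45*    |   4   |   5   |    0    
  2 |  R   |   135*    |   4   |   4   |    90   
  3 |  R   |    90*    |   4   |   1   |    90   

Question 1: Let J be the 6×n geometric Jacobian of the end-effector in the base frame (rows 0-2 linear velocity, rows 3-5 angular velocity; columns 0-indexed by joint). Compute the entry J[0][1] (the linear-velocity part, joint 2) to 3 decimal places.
axis z_1 = (0.0000,0.0000,1.0000); lever o_n−o_1 = (4.0000,4.0000,5.0000)
cross product → J_v[:, 1] = (-4.0000,4.0000,0.0000)
J_ω[:, 1] = z_1
entry J[0][1] = -4.0000

-4.000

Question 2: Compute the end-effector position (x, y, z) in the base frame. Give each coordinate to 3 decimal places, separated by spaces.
after link 1: o_1 = (3.5355, -3.5355, 4.0000)
after link 2: o_2 = (3.5355, 0.4645, 8.0000)
after link 3: o_3 = (7.5355, 0.4645, 9.0000)

7.536 0.464 9.000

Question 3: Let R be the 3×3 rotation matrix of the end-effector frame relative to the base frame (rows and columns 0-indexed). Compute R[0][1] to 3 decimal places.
1.000

End-effector y-axis (col 1 of R) = (1.0000,-0.0000,0.0000)
R[0][1] = 1.0000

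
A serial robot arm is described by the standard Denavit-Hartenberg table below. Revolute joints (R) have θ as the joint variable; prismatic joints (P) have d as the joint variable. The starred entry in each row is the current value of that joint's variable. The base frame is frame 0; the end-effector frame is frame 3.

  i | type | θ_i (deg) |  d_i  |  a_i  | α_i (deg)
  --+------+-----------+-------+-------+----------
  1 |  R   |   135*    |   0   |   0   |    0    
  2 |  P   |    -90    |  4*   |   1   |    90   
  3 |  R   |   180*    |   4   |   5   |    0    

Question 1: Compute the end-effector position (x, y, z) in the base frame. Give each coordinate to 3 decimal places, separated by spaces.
after link 1: o_1 = (0.0000, 0.0000, 0.0000)
after link 2: o_2 = (0.7071, 0.7071, 4.0000)
after link 3: o_3 = (-0.0000, -5.6569, 4.0000)

-0.000 -5.657 4.000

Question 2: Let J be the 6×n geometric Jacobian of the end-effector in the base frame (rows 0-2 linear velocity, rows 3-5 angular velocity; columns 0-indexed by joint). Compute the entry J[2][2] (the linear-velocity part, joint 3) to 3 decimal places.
axis z_2 = (0.7071,-0.7071,0.0000); lever o_n−o_2 = (-0.7071,-6.3640,0.0000)
cross product → J_v[:, 2] = (-0.0000,-0.0000,-5.0000)
J_ω[:, 2] = z_2
entry J[2][2] = -5.0000

-5.000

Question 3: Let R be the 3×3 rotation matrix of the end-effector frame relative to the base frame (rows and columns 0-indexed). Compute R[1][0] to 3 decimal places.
-0.707

End-effector x-axis (col 0 of R) = (-0.7071,-0.7071,0.0000)
R[1][0] = -0.7071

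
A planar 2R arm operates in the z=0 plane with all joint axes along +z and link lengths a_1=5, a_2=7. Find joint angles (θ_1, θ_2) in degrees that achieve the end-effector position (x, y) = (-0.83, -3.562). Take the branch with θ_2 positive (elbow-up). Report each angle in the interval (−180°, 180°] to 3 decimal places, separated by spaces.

149.998 150.002

cos θ_2 = (13.3767−5²−7²)/(2·5·7) = -0.8660; θ_2 = 150.0024° (elbow-up)
β = atan2(-3.5620,-0.8300) = -103.1167°; ψ = atan2(3.4997,-1.0623) = 106.8853°
θ_1 = β − ψ = -210.0021°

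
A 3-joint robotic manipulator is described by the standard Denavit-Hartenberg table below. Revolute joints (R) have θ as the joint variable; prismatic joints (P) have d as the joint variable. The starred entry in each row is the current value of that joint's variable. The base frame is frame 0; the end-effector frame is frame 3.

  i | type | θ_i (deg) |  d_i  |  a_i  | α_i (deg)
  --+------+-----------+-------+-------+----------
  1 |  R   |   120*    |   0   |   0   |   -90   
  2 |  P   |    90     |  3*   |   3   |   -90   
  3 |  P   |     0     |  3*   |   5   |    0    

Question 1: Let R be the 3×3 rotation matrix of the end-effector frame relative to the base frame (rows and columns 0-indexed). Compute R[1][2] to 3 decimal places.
End-effector z-axis (col 2 of R) = (0.5000,-0.8660,-0.0000)
R[1][2] = -0.8660

-0.866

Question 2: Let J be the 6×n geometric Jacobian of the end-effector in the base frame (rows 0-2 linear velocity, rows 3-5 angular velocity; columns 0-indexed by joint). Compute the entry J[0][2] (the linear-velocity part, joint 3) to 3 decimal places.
0.500

prismatic axis z_2 = (0.5000,-0.8660,-0.0000)
J_v[:, 2] = z_2; J_ω[:, 2] = (0,0,0)
entry J[0][2] = 0.5000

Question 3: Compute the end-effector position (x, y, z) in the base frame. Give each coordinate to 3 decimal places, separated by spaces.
after link 1: o_1 = (0.0000, 0.0000, 0.0000)
after link 2: o_2 = (-2.5981, -1.5000, -3.0000)
after link 3: o_3 = (-1.0981, -4.0981, -8.0000)

-1.098 -4.098 -8.000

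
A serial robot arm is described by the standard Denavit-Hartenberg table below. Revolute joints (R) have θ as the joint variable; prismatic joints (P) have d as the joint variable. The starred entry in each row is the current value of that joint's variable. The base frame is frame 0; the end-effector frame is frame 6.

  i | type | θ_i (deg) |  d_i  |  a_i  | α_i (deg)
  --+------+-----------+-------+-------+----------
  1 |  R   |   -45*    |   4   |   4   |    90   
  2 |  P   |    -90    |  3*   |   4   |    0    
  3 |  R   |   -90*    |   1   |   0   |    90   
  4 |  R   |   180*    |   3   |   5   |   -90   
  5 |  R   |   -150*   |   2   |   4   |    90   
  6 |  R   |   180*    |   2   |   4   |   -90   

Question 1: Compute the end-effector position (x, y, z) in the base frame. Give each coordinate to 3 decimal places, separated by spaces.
4.243 -7.071 1.268

after link 1: o_1 = (2.8284, -2.8284, 4.0000)
after link 2: o_2 = (0.7071, -4.9497, 0.0000)
after link 3: o_3 = (0.0000, -5.6569, 0.0000)
after link 4: o_4 = (3.5355, -9.1924, 3.0000)
after link 5: o_5 = (2.5003, -5.3287, 5.0000)
after link 6: o_6 = (4.2426, -7.0711, 1.2679)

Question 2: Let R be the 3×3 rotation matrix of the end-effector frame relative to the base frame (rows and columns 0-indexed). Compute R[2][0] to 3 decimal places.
End-effector x-axis (col 0 of R) = (0.6124,-0.6124,-0.5000)
R[2][0] = -0.5000

-0.500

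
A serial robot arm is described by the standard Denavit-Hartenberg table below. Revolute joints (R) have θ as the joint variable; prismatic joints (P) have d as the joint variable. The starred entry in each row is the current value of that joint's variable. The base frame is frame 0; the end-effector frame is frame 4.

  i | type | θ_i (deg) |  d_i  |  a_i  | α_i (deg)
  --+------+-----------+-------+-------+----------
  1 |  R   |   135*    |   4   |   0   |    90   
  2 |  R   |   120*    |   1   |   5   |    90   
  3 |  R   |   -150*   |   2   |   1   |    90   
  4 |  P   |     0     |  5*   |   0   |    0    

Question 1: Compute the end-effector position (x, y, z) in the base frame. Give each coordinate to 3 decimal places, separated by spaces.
2.768 4.062 6.415

after link 1: o_1 = (0.0000, 0.0000, 4.0000)
after link 2: o_2 = (2.4749, -1.0607, 8.3301)
after link 3: o_3 = (0.5904, 0.1167, 8.5801)
after link 4: o_4 = (2.7684, 4.0625, 6.4151)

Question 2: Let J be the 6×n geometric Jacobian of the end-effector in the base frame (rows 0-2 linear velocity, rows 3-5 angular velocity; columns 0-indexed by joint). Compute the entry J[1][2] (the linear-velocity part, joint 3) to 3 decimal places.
axis z_2 = (-0.6124,0.6124,0.5000); lever o_n−o_2 = (0.2935,5.1231,-1.9151)
cross product → J_v[:, 2] = (-3.7343,-1.0260,-3.3170)
J_ω[:, 2] = z_2
entry J[1][2] = -1.0260

-1.026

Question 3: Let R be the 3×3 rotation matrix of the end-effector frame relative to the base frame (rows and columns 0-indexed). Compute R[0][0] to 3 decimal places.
End-effector x-axis (col 0 of R) = (-0.6597,-0.0474,-0.7500)
R[0][0] = -0.6597

-0.660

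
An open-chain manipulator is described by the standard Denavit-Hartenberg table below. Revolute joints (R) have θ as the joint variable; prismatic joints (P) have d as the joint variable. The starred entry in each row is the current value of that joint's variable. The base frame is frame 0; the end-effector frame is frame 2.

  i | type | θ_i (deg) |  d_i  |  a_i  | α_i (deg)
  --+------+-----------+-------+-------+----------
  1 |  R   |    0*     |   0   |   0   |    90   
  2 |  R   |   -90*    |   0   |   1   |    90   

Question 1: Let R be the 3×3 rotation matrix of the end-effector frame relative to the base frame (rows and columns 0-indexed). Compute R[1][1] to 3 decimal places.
End-effector y-axis (col 1 of R) = (0.0000,-1.0000,0.0000)
R[1][1] = -1.0000

-1.000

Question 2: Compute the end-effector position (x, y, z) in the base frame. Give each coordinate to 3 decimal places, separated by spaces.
0.000 -0.000 -1.000

after link 1: o_1 = (0.0000, 0.0000, 0.0000)
after link 2: o_2 = (0.0000, -0.0000, -1.0000)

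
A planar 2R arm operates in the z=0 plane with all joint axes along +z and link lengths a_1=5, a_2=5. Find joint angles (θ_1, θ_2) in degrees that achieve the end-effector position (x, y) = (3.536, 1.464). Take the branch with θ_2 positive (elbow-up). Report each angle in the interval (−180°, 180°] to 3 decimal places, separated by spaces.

cos θ_2 = (14.6466−5²−5²)/(2·5·5) = -0.7071; θ_2 = 134.9969° (elbow-up)
β = atan2(1.4640,3.5360) = 22.4909°; ψ = atan2(3.5357,1.4647) = 67.4984°
θ_1 = β − ψ = -45.0076°

-45.008 134.997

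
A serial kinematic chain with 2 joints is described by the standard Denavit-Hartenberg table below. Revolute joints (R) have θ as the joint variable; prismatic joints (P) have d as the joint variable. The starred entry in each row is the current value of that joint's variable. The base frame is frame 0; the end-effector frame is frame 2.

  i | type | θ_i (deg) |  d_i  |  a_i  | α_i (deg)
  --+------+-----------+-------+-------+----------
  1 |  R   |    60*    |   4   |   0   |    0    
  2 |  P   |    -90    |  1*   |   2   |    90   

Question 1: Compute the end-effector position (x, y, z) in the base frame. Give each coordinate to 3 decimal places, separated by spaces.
after link 1: o_1 = (0.0000, 0.0000, 4.0000)
after link 2: o_2 = (1.7321, -1.0000, 5.0000)

1.732 -1.000 5.000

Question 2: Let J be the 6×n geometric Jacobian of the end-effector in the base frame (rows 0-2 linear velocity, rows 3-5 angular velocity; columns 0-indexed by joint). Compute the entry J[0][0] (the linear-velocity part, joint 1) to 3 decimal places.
axis z_0 = ẑ; lever o_n−o_0 = (1.7321,-1.0000,5.0000)
cross product → J_v[:, 0] = (1.0000,1.7321,-0.0000)
J_ω[:, 0] = z_0
entry J[0][0] = 1.0000

1.000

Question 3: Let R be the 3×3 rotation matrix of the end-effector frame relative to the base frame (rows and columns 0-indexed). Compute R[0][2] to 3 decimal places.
-0.500

End-effector z-axis (col 2 of R) = (-0.5000,-0.8660,0.0000)
R[0][2] = -0.5000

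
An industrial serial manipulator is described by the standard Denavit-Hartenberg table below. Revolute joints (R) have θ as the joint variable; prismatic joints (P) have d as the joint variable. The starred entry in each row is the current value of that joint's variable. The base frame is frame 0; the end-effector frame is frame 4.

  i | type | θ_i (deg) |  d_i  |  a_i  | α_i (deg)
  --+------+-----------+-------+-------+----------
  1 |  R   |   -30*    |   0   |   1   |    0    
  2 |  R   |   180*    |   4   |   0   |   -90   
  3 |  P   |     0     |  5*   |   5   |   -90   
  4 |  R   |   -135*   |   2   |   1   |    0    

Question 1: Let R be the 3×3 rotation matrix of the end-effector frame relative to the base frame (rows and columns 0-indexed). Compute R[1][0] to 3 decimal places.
End-effector x-axis (col 0 of R) = (0.2588,-0.9659,0.0000)
R[1][0] = -0.9659

-0.966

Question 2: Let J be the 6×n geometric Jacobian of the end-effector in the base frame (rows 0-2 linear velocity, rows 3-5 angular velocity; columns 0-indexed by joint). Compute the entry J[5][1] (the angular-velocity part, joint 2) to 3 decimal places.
axis z_1 = (0.0000,0.0000,1.0000); lever o_n−o_1 = (-6.5713,-2.7961,2.0000)
cross product → J_v[:, 1] = (2.7961,-6.5713,0.0000)
J_ω[:, 1] = z_1
entry J[5][1] = 1.0000

1.000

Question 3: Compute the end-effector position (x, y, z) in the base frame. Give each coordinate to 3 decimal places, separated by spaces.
after link 1: o_1 = (0.8660, -0.5000, 0.0000)
after link 2: o_2 = (0.8660, -0.5000, 4.0000)
after link 3: o_3 = (-5.9641, -2.3301, 4.0000)
after link 4: o_4 = (-5.7053, -3.2961, 2.0000)

-5.705 -3.296 2.000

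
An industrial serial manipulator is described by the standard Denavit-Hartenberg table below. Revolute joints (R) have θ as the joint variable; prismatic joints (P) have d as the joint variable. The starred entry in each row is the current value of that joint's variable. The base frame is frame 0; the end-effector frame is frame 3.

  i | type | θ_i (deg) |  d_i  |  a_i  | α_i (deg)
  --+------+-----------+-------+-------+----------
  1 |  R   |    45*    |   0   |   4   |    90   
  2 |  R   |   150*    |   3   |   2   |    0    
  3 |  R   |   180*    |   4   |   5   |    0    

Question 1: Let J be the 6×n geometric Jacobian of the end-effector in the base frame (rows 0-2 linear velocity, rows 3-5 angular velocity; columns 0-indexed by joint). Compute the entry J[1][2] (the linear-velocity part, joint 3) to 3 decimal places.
axis z_2 = (0.7071,-0.7071,0.0000); lever o_n−o_2 = (5.8903,0.2334,-2.5000)
cross product → J_v[:, 2] = (1.7678,1.7678,4.3301)
J_ω[:, 2] = z_2
entry J[1][2] = 1.7678

1.768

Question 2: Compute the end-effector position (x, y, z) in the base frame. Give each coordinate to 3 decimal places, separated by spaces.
9.615 -0.284 -1.500

after link 1: o_1 = (2.8284, 2.8284, 0.0000)
after link 2: o_2 = (3.7250, -0.5176, 1.0000)
after link 3: o_3 = (9.6153, -0.2842, -1.5000)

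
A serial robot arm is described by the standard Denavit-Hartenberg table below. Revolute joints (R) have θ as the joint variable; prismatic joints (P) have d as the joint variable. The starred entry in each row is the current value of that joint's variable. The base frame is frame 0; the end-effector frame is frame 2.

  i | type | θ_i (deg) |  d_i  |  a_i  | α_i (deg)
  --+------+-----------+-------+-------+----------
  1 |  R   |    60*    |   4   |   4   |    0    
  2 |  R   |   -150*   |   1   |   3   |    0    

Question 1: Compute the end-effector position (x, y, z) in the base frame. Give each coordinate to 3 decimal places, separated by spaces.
2.000 0.464 5.000

after link 1: o_1 = (2.0000, 3.4641, 4.0000)
after link 2: o_2 = (2.0000, 0.4641, 5.0000)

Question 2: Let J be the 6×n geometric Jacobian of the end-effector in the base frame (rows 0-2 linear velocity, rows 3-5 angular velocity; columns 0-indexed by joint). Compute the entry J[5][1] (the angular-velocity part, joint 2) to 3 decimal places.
axis z_1 = (0.0000,0.0000,1.0000); lever o_n−o_1 = (-0.0000,-3.0000,1.0000)
cross product → J_v[:, 1] = (3.0000,-0.0000,0.0000)
J_ω[:, 1] = z_1
entry J[5][1] = 1.0000

1.000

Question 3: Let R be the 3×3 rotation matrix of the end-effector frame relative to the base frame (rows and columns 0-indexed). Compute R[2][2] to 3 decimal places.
1.000

End-effector z-axis (col 2 of R) = (0.0000,0.0000,1.0000)
R[2][2] = 1.0000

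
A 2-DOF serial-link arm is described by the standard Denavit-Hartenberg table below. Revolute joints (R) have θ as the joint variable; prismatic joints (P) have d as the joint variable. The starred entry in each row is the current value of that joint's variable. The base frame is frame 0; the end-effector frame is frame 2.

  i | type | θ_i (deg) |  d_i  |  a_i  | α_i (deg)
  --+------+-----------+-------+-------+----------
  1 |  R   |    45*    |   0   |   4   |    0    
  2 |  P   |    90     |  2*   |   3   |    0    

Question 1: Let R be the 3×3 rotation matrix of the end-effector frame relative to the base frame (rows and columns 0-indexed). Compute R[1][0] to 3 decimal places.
0.707

End-effector x-axis (col 0 of R) = (-0.7071,0.7071,0.0000)
R[1][0] = 0.7071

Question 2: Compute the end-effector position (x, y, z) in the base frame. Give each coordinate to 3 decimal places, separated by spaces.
0.707 4.950 2.000

after link 1: o_1 = (2.8284, 2.8284, 0.0000)
after link 2: o_2 = (0.7071, 4.9497, 2.0000)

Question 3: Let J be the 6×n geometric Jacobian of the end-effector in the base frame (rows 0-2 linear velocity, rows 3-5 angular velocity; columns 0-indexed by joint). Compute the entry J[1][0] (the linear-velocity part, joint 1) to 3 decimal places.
0.707

axis z_0 = ẑ; lever o_n−o_0 = (0.7071,4.9497,2.0000)
cross product → J_v[:, 0] = (-4.9497,0.7071,0.0000)
J_ω[:, 0] = z_0
entry J[1][0] = 0.7071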